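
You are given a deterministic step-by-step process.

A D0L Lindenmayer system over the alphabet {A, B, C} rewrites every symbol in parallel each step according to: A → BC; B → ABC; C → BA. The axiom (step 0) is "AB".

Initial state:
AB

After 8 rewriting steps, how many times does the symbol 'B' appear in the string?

985

t=0: AB
t=1: BCABC
t=2: ABCBABCABCBA
t=3: BCABCBAABCBCABCBABCABCBAABCBC
t=4: ABCBABCABCBAABCBCBCABCBAABCBABCABCBAABCBCABCBABCABCBAABCBCBCABCBAABCBA
t=5: BCABCBAABCBCABCBABCABCBAABCBCBCABCBAABCBAABCBABCABCBAABCBC…ABCBABCABCBAABCBCBCABCBAABCBAABCBABCABCBAABCBCBCABCBAABCBC  (len 169)
t=6: ABCBABCABCBAABCBCBCABCBAABCBABCABCBAABCBCABCBABCABCBAABCBC…ABCBABCABCBAABCBCBCABCBAABCBAABCBABCABCBAABCBCBCABCBAABCBA  (len 408)
t=7: BCABCBAABCBCABCBABCABCBAABCBCBCABCBAABCBAABCBABCABCBAABCBC…ABCBABCABCBAABCBCBCABCBAABCBAABCBABCABCBAABCBCBCABCBAABCBC  (len 985)
t=8: ABCBABCABCBAABCBCBCABCBAABCBABCABCBAABCBCABCBABCABCBAABCBC…ABCBABCABCBAABCBCBCABCBAABCBAABCBABCABCBAABCBCBCABCBAABCBA  (len 2378)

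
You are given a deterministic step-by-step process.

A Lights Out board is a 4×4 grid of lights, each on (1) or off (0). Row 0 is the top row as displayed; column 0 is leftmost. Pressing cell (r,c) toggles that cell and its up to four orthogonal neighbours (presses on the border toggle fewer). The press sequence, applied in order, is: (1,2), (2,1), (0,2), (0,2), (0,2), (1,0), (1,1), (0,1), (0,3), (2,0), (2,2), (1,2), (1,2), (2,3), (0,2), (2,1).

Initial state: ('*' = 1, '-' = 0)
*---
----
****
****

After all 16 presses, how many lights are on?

gen 0: *---
----
****
****
gen 1: *-*-
-***
**-*
****
gen 2: *-*-
--**
--**
*-**
gen 3: **-*
---*
--**
*-**
gen 4: *-*-
--**
--**
*-**
gen 5: **-*
---*
--**
*-**
gen 6: -*-*
**-*
*-**
*-**
gen 7: ---*
--**
****
*-**
gen 8: ****
-***
****
*-**
gen 9: **--
-**-
****
*-**
gen 10: **--
***-
--**
--**
gen 11: **--
**--
-*--
---*
gen 12: ***-
*-**
-**-
---*
gen 13: **--
**--
-*--
---*
gen 14: **--
**-*
-***
----
gen 15: *-**
****
-***
----
gen 16: *-**
*-**
*--*
-*--

9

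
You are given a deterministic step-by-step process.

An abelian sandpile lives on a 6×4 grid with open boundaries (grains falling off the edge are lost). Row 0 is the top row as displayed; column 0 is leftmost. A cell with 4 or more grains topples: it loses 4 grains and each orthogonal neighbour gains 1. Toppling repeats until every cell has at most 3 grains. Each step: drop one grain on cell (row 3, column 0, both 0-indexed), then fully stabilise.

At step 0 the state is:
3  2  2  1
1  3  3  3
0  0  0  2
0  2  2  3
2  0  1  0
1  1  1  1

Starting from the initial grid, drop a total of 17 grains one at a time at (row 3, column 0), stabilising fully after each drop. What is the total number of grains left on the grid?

44

gen 0: 3  2  2  1
1  3  3  3
0  0  0  2
0  2  2  3
2  0  1  0
1  1  1  1
gen 1: 3  2  2  1
1  3  3  3
0  0  0  2
1  2  2  3
2  0  1  0
1  1  1  1
gen 2: 3  2  2  1
1  3  3  3
0  0  0  2
2  2  2  3
2  0  1  0
1  1  1  1
gen 3: 3  2  2  1
1  3  3  3
0  0  0  2
3  2  2  3
2  0  1  0
1  1  1  1
gen 4: 3  2  2  1
1  3  3  3
1  0  0  2
0  3  2  3
3  0  1  0
1  1  1  1
gen 5: 3  2  2  1
1  3  3  3
1  0  0  2
1  3  2  3
3  0  1  0
1  1  1  1
gen 6: 3  2  2  1
1  3  3  3
1  0  0  2
2  3  2  3
3  0  1  0
1  1  1  1
gen 7: 3  2  2  1
1  3  3  3
1  0  0  2
3  3  2  3
3  0  1  0
1  1  1  1
gen 8: 3  2  2  1
1  3  3  3
2  1  0  2
2  0  3  3
0  2  1  0
2  1  1  1
gen 9: 3  2  2  1
1  3  3  3
2  1  0  2
3  0  3  3
0  2  1  0
2  1  1  1
gen 10: 3  2  2  1
1  3  3  3
3  1  0  2
0  1  3  3
1  2  1  0
2  1  1  1
gen 11: 3  2  2  1
1  3  3  3
3  1  0  2
1  1  3  3
1  2  1  0
2  1  1  1
gen 12: 3  2  2  1
1  3  3  3
3  1  0  2
2  1  3  3
1  2  1  0
2  1  1  1
gen 13: 3  2  2  1
1  3  3  3
3  1  0  2
3  1  3  3
1  2  1  0
2  1  1  1
gen 14: 3  2  2  1
2  3  3  3
0  2  0  2
1  2  3  3
2  2  1  0
2  1  1  1
gen 15: 3  2  2  1
2  3  3  3
0  2  0  2
2  2  3  3
2  2  1  0
2  1  1  1
gen 16: 3  2  2  1
2  3  3  3
0  2  0  2
3  2  3  3
2  2  1  0
2  1  1  1
gen 17: 3  2  2  1
2  3  3  3
1  2  0  2
0  3  3  3
3  2  1  0
2  1  1  1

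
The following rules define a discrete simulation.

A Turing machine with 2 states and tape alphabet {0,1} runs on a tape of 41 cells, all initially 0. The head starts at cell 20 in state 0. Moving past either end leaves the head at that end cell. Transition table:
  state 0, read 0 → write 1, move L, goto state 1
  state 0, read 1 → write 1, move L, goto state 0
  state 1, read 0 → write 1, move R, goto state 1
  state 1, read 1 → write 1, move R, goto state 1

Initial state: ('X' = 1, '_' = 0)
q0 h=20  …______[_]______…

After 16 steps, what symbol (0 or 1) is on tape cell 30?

1

gen 0: q0 h=20  …______[_]______…
gen 1: q1 h=19  …______[_]X_____…
gen 2: q1 h=20  …_____X[X]______…
gen 3: q1 h=21  …____XX[_]______…
gen 4: q1 h=22  …___XXX[_]______…
gen 5: q1 h=23  …__XXXX[_]______…
gen 6: q1 h=24  …_XXXXX[_]______…
gen 7: q1 h=25  …XXXXXX[_]______…
gen 8: q1 h=26  …XXXXXX[_]______…
gen 9: q1 h=27  …XXXXXX[_]______…
gen 10: q1 h=28  …XXXXXX[_]______…
gen 11: q1 h=29  …XXXXXX[_]______…
gen 12: q1 h=30  …XXXXXX[_]______…
gen 13: q1 h=31  …XXXXXX[_]______…
gen 14: q1 h=32  …XXXXXX[_]______…
gen 15: q1 h=33  …XXXXXX[_]______…
gen 16: q1 h=34  …XXXXXX[_]______|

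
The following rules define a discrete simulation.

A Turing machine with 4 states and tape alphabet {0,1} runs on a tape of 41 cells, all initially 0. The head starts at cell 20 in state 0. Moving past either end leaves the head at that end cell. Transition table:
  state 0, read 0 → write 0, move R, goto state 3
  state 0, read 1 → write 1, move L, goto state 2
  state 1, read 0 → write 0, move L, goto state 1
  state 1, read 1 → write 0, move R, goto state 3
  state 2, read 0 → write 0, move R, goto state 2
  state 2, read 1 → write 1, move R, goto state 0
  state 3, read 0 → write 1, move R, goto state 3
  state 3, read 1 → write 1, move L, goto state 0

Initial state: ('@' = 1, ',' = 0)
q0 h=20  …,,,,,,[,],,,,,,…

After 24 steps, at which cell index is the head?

k=0  q0 h=20  …,,,,,,[,],,,,,,…
k=1  q3 h=21  …,,,,,,[,],,,,,,…
k=2  q3 h=22  …,,,,,@[,],,,,,,…
k=3  q3 h=23  …,,,,@@[,],,,,,,…
k=4  q3 h=24  …,,,@@@[,],,,,,,…
k=5  q3 h=25  …,,@@@@[,],,,,,,…
k=6  q3 h=26  …,@@@@@[,],,,,,,…
k=7  q3 h=27  …@@@@@@[,],,,,,,…
k=8  q3 h=28  …@@@@@@[,],,,,,,…
k=9  q3 h=29  …@@@@@@[,],,,,,,…
k=10  q3 h=30  …@@@@@@[,],,,,,,…
k=11  q3 h=31  …@@@@@@[,],,,,,,…
k=12  q3 h=32  …@@@@@@[,],,,,,,…
k=13  q3 h=33  …@@@@@@[,],,,,,,…
k=14  q3 h=34  …@@@@@@[,],,,,,,|
k=15  q3 h=35  …@@@@@@[,],,,,,|
k=16  q3 h=36  …@@@@@@[,],,,,|
k=17  q3 h=37  …@@@@@@[,],,,|
k=18  q3 h=38  …@@@@@@[,],,|
k=19  q3 h=39  …@@@@@@[,],|
k=20  q3 h=40  …@@@@@@[,]|
k=21  q3 h=40  …@@@@@@[@]|
k=22  q0 h=39  …@@@@@@[@]@|
k=23  q2 h=38  …@@@@@@[@]@@|
k=24  q0 h=39  …@@@@@@[@]@|

39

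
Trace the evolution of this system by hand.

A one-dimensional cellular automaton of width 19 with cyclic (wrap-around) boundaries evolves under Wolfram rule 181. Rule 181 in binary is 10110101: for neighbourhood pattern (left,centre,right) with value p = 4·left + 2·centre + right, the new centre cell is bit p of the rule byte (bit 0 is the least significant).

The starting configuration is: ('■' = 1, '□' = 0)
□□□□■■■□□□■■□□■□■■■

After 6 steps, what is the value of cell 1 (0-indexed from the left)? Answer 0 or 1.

1

step 0: □□□□■■■□□□■■□□■□■■■
step 1: ■■■□□■□■■□□□■□■■□■□
step 2: □■□■□■■□□■■□■■□□■■■
step 3: ■■■■■□□■□□□■□□■□□■□
step 4: □■■■□■□■■■□■■□■■□■■
step 5: ■□■□■■■□■□■□□■□□■□□
step 6: ■■■■□■□■■■■■□■■□■■□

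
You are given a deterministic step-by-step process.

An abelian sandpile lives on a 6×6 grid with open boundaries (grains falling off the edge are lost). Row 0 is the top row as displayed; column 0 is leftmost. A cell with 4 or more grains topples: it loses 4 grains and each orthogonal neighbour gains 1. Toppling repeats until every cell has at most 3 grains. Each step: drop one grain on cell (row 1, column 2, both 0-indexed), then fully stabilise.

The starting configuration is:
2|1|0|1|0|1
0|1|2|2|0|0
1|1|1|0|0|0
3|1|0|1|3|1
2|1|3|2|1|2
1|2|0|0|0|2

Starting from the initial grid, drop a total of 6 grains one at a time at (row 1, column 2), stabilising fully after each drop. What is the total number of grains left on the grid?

44

step 0: 2|1|0|1|0|1
0|1|2|2|0|0
1|1|1|0|0|0
3|1|0|1|3|1
2|1|3|2|1|2
1|2|0|0|0|2
step 1: 2|1|0|1|0|1
0|1|3|2|0|0
1|1|1|0|0|0
3|1|0|1|3|1
2|1|3|2|1|2
1|2|0|0|0|2
step 2: 2|1|1|1|0|1
0|2|0|3|0|0
1|1|2|0|0|0
3|1|0|1|3|1
2|1|3|2|1|2
1|2|0|0|0|2
step 3: 2|1|1|1|0|1
0|2|1|3|0|0
1|1|2|0|0|0
3|1|0|1|3|1
2|1|3|2|1|2
1|2|0|0|0|2
step 4: 2|1|1|1|0|1
0|2|2|3|0|0
1|1|2|0|0|0
3|1|0|1|3|1
2|1|3|2|1|2
1|2|0|0|0|2
step 5: 2|1|1|1|0|1
0|2|3|3|0|0
1|1|2|0|0|0
3|1|0|1|3|1
2|1|3|2|1|2
1|2|0|0|0|2
step 6: 2|1|2|2|0|1
0|3|1|0|1|0
1|1|3|1|0|0
3|1|0|1|3|1
2|1|3|2|1|2
1|2|0|0|0|2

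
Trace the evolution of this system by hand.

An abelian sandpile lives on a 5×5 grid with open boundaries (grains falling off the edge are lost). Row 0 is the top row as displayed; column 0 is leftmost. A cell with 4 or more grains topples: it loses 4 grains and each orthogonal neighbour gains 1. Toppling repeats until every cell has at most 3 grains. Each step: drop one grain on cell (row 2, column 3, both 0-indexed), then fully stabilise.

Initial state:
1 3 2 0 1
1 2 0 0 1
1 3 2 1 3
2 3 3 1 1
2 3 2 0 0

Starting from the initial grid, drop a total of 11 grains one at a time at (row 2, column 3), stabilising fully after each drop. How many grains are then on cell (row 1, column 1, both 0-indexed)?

3

t=0: 1 3 2 0 1
1 2 0 0 1
1 3 2 1 3
2 3 3 1 1
2 3 2 0 0
t=1: 1 3 2 0 1
1 2 0 0 1
1 3 2 2 3
2 3 3 1 1
2 3 2 0 0
t=2: 1 3 2 0 1
1 2 0 0 1
1 3 2 3 3
2 3 3 1 1
2 3 2 0 0
t=3: 1 3 2 0 1
1 2 0 1 2
1 3 3 1 0
2 3 3 2 2
2 3 2 0 0
t=4: 1 3 2 0 1
1 2 0 1 2
1 3 3 2 0
2 3 3 2 2
2 3 2 0 0
t=5: 1 3 2 0 1
1 2 0 1 2
1 3 3 3 0
2 3 3 2 2
2 3 2 0 0
t=6: 1 3 2 0 1
1 3 1 2 2
2 1 2 2 1
3 2 3 0 3
3 1 0 2 0
t=7: 1 3 2 0 1
1 3 1 2 2
2 1 2 3 1
3 2 3 0 3
3 1 0 2 0
t=8: 1 3 2 0 1
1 3 1 3 2
2 1 3 0 2
3 2 3 1 3
3 1 0 2 0
t=9: 1 3 2 0 1
1 3 1 3 2
2 1 3 1 2
3 2 3 1 3
3 1 0 2 0
t=10: 1 3 2 0 1
1 3 1 3 2
2 1 3 2 2
3 2 3 1 3
3 1 0 2 0
t=11: 1 3 2 0 1
1 3 1 3 2
2 1 3 3 2
3 2 3 1 3
3 1 0 2 0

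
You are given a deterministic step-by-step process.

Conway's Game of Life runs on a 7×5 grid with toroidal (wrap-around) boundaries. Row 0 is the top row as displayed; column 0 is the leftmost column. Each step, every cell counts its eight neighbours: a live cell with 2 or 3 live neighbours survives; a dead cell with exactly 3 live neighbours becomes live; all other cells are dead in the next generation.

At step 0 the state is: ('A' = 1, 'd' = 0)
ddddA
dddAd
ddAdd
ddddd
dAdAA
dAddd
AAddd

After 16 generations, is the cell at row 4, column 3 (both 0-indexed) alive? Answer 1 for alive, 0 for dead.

k=0  ddddA
dddAd
ddAdd
ddddd
dAdAA
dAddd
AAddd
k=1  AdddA
dddAd
ddddd
ddAAd
AdAdd
dAddA
AAddd
k=2  AAddA
ddddA
ddAAd
dAAAd
AdAdA
ddAdA
dAddd
k=3  dAddA
dAAdA
dAddA
Adddd
AdddA
ddAdA
dAAAA
k=4  ddddA
dAAdA
dAAAA
dAddd
AAdAA
ddAdd
dAddA
k=5  dAAdA
dAddA
ddddA
ddddd
AAdAA
ddAdd
AddAd
k=6  dAAdA
dAAdA
Adddd
dddAd
AAAAA
ddAdd
AddAA
k=7  ddddd
ddAdA
AAAAA
dddAd
AAddA
ddddd
AdddA
k=8  AddAA
ddAdA
AAddd
ddddd
AdddA
dAddd
ddddd
k=9  AddAA
ddAdd
AAddd
dAddA
Adddd
Adddd
AdddA
k=10  AAdAd
ddAAd
AAAdd
dAddA
AAddA
AAddd
dAdAd
k=11  AAdAd
dddAd
AdddA
dddAA
ddAdA
ddddd
ddddd
k=12  ddAdA
dAAAd
Adddd
ddddd
ddddA
ddddd
ddddd
k=13  dAAdd
AAAAA
dAAdd
ddddd
ddddd
ddddd
ddddd
k=14  ddddA
ddddA
ddddA
ddddd
ddddd
ddddd
ddddd
k=15  ddddd
AddAA
ddddd
ddddd
ddddd
ddddd
ddddd
k=16  ddddA
ddddA
ddddA
ddddd
ddddd
ddddd
ddddd

0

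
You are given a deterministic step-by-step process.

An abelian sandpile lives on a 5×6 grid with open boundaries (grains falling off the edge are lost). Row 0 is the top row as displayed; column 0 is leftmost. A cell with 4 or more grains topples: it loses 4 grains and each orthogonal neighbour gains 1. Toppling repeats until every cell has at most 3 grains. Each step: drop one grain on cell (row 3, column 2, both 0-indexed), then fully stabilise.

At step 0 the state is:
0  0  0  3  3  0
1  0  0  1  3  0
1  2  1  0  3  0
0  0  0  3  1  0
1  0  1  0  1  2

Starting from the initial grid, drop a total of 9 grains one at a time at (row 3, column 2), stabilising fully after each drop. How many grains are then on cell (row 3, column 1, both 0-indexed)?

t=0: 0  0  0  3  3  0
1  0  0  1  3  0
1  2  1  0  3  0
0  0  0  3  1  0
1  0  1  0  1  2
t=1: 0  0  0  3  3  0
1  0  0  1  3  0
1  2  1  0  3  0
0  0  1  3  1  0
1  0  1  0  1  2
t=2: 0  0  0  3  3  0
1  0  0  1  3  0
1  2  1  0  3  0
0  0  2  3  1  0
1  0  1  0  1  2
t=3: 0  0  0  3  3  0
1  0  0  1  3  0
1  2  1  0  3  0
0  0  3  3  1  0
1  0  1  0  1  2
t=4: 0  0  0  3  3  0
1  0  0  1  3  0
1  2  2  1  3  0
0  1  1  0  2  0
1  0  2  1  1  2
t=5: 0  0  0  3  3  0
1  0  0  1  3  0
1  2  2  1  3  0
0  1  2  0  2  0
1  0  2  1  1  2
t=6: 0  0  0  3  3  0
1  0  0  1  3  0
1  2  2  1  3  0
0  1  3  0  2  0
1  0  2  1  1  2
t=7: 0  0  0  3  3  0
1  0  0  1  3  0
1  2  3  1  3  0
0  2  0  1  2  0
1  0  3  1  1  2
t=8: 0  0  0  3  3  0
1  0  0  1  3  0
1  2  3  1  3  0
0  2  1  1  2  0
1  0  3  1  1  2
t=9: 0  0  0  3  3  0
1  0  0  1  3  0
1  2  3  1  3  0
0  2  2  1  2  0
1  0  3  1  1  2

2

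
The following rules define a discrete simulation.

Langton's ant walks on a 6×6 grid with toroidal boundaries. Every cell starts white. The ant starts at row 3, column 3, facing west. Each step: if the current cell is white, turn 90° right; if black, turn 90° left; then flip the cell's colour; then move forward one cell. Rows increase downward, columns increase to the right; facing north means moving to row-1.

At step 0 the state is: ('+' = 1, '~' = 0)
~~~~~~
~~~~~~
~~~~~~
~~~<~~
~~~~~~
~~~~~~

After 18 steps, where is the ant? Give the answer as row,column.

k=0  ~~~~~~
~~~~~~
~~~~~~
~~~<~~
~~~~~~
~~~~~~
k=1  ~~~~~~
~~~~~~
~~~^~~
~~~+~~
~~~~~~
~~~~~~
k=2  ~~~~~~
~~~~~~
~~~+>~
~~~+~~
~~~~~~
~~~~~~
k=3  ~~~~~~
~~~~~~
~~~++~
~~~+v~
~~~~~~
~~~~~~
k=4  ~~~~~~
~~~~~~
~~~++~
~~~<+~
~~~~~~
~~~~~~
k=5  ~~~~~~
~~~~~~
~~~++~
~~~~+~
~~~v~~
~~~~~~
k=6  ~~~~~~
~~~~~~
~~~++~
~~~~+~
~~<+~~
~~~~~~
k=7  ~~~~~~
~~~~~~
~~~++~
~~^~+~
~~++~~
~~~~~~
k=8  ~~~~~~
~~~~~~
~~~++~
~~+>+~
~~++~~
~~~~~~
k=9  ~~~~~~
~~~~~~
~~~++~
~~+++~
~~+v~~
~~~~~~
k=10  ~~~~~~
~~~~~~
~~~++~
~~+++~
~~+~>~
~~~~~~
k=11  ~~~~~~
~~~~~~
~~~++~
~~+++~
~~+~+~
~~~~v~
k=12  ~~~~~~
~~~~~~
~~~++~
~~+++~
~~+~+~
~~~<+~
k=13  ~~~~~~
~~~~~~
~~~++~
~~+++~
~~+^+~
~~~++~
k=14  ~~~~~~
~~~~~~
~~~++~
~~+++~
~~++>~
~~~++~
k=15  ~~~~~~
~~~~~~
~~~++~
~~++^~
~~++~~
~~~++~
k=16  ~~~~~~
~~~~~~
~~~++~
~~+<~~
~~++~~
~~~++~
k=17  ~~~~~~
~~~~~~
~~~++~
~~+~~~
~~+v~~
~~~++~
k=18  ~~~~~~
~~~~~~
~~~++~
~~+~~~
~~+~>~
~~~++~

4,4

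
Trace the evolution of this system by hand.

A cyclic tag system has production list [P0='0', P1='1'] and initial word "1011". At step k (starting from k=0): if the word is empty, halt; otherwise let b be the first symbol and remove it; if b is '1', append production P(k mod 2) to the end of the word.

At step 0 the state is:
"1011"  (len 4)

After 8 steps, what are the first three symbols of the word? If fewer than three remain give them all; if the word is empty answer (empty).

(empty)

0) "1011"  (len 4)
1) "0110"  (len 4)
2) "110"  (len 3)
3) "100"  (len 3)
4) "001"  (len 3)
5) "01"  (len 2)
6) "1"  (len 1)
7) "0"  (len 1)
8) (halted — word empty)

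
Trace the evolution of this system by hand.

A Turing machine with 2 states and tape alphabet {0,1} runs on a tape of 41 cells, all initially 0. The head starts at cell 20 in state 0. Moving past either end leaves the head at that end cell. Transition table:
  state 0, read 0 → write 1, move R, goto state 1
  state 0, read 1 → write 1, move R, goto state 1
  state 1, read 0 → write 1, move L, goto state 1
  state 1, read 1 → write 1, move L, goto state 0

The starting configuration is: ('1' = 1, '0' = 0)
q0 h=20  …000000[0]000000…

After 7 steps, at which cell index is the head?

19

k=0  q0 h=20  …000000[0]000000…
k=1  q1 h=21  …000001[0]000000…
k=2  q1 h=20  …000000[1]100000…
k=3  q0 h=19  …000000[0]110000…
k=4  q1 h=20  …000001[1]100000…
k=5  q0 h=19  …000000[1]110000…
k=6  q1 h=20  …000001[1]100000…
k=7  q0 h=19  …000000[1]110000…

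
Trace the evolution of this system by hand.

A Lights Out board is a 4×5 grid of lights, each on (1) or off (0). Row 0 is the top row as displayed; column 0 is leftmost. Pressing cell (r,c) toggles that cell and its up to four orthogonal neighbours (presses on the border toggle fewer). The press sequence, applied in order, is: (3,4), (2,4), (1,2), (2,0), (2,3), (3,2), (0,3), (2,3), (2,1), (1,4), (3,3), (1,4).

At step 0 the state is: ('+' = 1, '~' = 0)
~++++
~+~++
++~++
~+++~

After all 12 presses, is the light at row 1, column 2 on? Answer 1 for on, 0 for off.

1

step 0: ~++++
~+~++
++~++
~+++~
step 1: ~++++
~+~++
++~+~
~++~+
step 2: ~++++
~+~+~
++~~+
~++~~
step 3: ~+~++
~~+~~
+++~+
~++~~
step 4: ~+~++
+~+~~
~~+~+
+++~~
step 5: ~+~++
+~++~
~~~+~
++++~
step 6: ~+~++
+~++~
~~++~
+~~~~
step 7: ~++~~
+~+~~
~~++~
+~~~~
step 8: ~++~~
+~++~
~~~~+
+~~+~
step 9: ~++~~
++++~
+++~+
++~+~
step 10: ~++~+
+++~+
+++~~
++~+~
step 11: ~++~+
+++~+
++++~
+++~+
step 12: ~++~~
++++~
+++++
+++~+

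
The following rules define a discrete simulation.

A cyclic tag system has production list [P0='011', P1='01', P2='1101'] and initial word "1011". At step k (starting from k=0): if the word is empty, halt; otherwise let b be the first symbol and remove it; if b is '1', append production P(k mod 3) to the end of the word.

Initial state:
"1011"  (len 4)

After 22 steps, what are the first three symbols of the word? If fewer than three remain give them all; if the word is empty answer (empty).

0) "1011"  (len 4)
1) "011011"  (len 6)
2) "11011"  (len 5)
3) "10111101"  (len 8)
4) "0111101011"  (len 10)
5) "111101011"  (len 9)
6) "111010111101"  (len 12)
7) "11010111101011"  (len 14)
8) "101011110101101"  (len 15)
9) "010111101011011101"  (len 18)
10) "10111101011011101"  (len 17)
11) "011110101101110101"  (len 18)
12) "11110101101110101"  (len 17)
13) "1110101101110101011"  (len 19)
14) "11010110111010101101"  (len 20)
15) "10101101110101011011101"  (len 23)
16) "0101101110101011011101011"  (len 25)
17) "101101110101011011101011"  (len 24)
18) "011011101010110111010111101"  (len 27)
19) "11011101010110111010111101"  (len 26)
20) "101110101011011101011110101"  (len 27)
21) "011101010110111010111101011101"  (len 30)
22) "11101010110111010111101011101"  (len 29)

111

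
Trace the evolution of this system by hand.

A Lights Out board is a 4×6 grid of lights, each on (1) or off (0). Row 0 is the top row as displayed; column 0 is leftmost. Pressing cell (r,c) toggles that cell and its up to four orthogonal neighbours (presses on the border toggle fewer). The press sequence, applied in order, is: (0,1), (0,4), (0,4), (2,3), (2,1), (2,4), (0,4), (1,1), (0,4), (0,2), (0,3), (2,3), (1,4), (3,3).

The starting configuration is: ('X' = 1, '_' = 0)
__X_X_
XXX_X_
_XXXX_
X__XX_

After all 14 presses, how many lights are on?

0) __X_X_
XXX_X_
_XXXX_
X__XX_
1) XX__X_
X_X_X_
_XXXX_
X__XX_
2) XX_X_X
X_X___
_XXXX_
X__XX_
3) XX__X_
X_X_X_
_XXXX_
X__XX_
4) XX__X_
X_XXX_
_X____
X___X_
5) XX__X_
XXXXX_
X_X___
XX__X_
6) XX__X_
XXXX__
X_XXXX
XX____
7) XX_X_X
XXXXX_
X_XXXX
XX____
8) X__X_X
___XX_
XXXXXX
XX____
9) X___X_
___X__
XXXXXX
XX____
10) XXXXX_
__XX__
XXXXXX
XX____
11) XX____
__X___
XXXXXX
XX____
12) XX____
__XX__
XX___X
XX_X__
13) XX__X_
__X_XX
XX__XX
XX_X__
14) XX__X_
__X_XX
XX_XXX
XXX_X_

15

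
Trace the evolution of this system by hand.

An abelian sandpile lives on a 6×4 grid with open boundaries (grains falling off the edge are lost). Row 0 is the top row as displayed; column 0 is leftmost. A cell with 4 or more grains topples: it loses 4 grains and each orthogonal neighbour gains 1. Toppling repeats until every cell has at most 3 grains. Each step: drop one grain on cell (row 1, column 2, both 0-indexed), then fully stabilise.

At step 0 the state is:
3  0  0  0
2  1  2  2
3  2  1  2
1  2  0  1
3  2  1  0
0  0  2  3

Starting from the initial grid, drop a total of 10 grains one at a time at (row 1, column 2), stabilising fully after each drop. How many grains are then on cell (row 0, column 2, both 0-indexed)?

3

t=0: 3  0  0  0
2  1  2  2
3  2  1  2
1  2  0  1
3  2  1  0
0  0  2  3
t=1: 3  0  0  0
2  1  3  2
3  2  1  2
1  2  0  1
3  2  1  0
0  0  2  3
t=2: 3  0  1  0
2  2  0  3
3  2  2  2
1  2  0  1
3  2  1  0
0  0  2  3
t=3: 3  0  1  0
2  2  1  3
3  2  2  2
1  2  0  1
3  2  1  0
0  0  2  3
t=4: 3  0  1  0
2  2  2  3
3  2  2  2
1  2  0  1
3  2  1  0
0  0  2  3
t=5: 3  0  1  0
2  2  3  3
3  2  2  2
1  2  0  1
3  2  1  0
0  0  2  3
t=6: 3  0  2  1
2  3  1  0
3  2  3  3
1  2  0  1
3  2  1  0
0  0  2  3
t=7: 3  0  2  1
2  3  2  0
3  2  3  3
1  2  0  1
3  2  1  0
0  0  2  3
t=8: 3  0  2  1
2  3  3  0
3  2  3  3
1  2  0  1
3  2  1  0
0  0  2  3
t=9: 0  2  3  1
1  2  2  2
1  1  2  0
2  3  1  2
3  2  1  0
0  0  2  3
t=10: 0  2  3  1
1  2  3  2
1  1  2  0
2  3  1  2
3  2  1  0
0  0  2  3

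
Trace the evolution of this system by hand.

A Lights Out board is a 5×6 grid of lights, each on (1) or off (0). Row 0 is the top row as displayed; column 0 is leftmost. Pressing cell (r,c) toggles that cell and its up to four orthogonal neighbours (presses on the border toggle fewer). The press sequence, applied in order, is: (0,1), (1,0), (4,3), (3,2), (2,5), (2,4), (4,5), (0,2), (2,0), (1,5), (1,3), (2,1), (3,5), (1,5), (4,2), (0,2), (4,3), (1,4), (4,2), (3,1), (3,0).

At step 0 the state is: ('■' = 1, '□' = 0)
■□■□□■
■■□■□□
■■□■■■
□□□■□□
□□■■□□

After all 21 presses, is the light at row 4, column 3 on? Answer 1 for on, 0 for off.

1

[0] ■□■□□■
■■□■□□
■■□■■■
□□□■□□
□□■■□□
[1] □■□□□■
■□□■□□
■■□■■■
□□□■□□
□□■■□□
[2] ■■□□□■
□■□■□□
□■□■■■
□□□■□□
□□■■□□
[3] ■■□□□■
□■□■□□
□■□■■■
□□□□□□
□□□□■□
[4] ■■□□□■
□■□■□□
□■■■■■
□■■■□□
□□■□■□
[5] ■■□□□■
□■□■□■
□■■■□□
□■■■□■
□□■□■□
[6] ■■□□□■
□■□■■■
□■■□■■
□■■■■■
□□■□■□
[7] ■■□□□■
□■□■■■
□■■□■■
□■■■■□
□□■□□■
[8] ■□■■□■
□■■■■■
□■■□■■
□■■■■□
□□■□□■
[9] ■□■■□■
■■■■■■
■□■□■■
■■■■■□
□□■□□■
[10] ■□■■□□
■■■■□□
■□■□■□
■■■■■□
□□■□□■
[11] ■□■□□□
■■□□■□
■□■■■□
■■■■■□
□□■□□■
[12] ■□■□□□
■□□□■□
□■□■■□
■□■■■□
□□■□□■
[13] ■□■□□□
■□□□■□
□■□■■■
■□■■□■
□□■□□□
[14] ■□■□□■
■□□□□■
□■□■■□
■□■■□■
□□■□□□
[15] ■□■□□■
■□□□□■
□■□■■□
■□□■□■
□■□■□□
[16] ■■□■□■
■□■□□■
□■□■■□
■□□■□■
□■□■□□
[17] ■■□■□■
■□■□□■
□■□■■□
■□□□□■
□■■□■□
[18] ■■□■■■
■□■■■□
□■□■□□
■□□□□■
□■■□■□
[19] ■■□■■■
■□■■■□
□■□■□□
■□■□□■
□□□■■□
[20] ■■□■■■
■□■■■□
□□□■□□
□■□□□■
□■□■■□
[21] ■■□■■■
■□■■■□
■□□■□□
■□□□□■
■■□■■□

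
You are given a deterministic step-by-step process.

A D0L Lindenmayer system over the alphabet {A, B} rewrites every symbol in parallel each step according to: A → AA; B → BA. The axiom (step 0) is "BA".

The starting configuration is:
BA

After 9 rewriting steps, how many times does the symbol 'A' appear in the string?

1023

k=0  BA
k=1  BAAA
k=2  BAAAAAAA
k=3  BAAAAAAAAAAAAAAA
k=4  BAAAAAAAAAAAAAAAAAAAAAAAAAAAAAAA
k=5  BAAAAAAAAAAAAAAAAAAAAAAAAAAAAAAAAAAAAAAAAAAAAAAAAAAAAAAAAAAAAAAA
k=6  BAAAAAAAAAAAAAAAAAAAAAAAAAAAAAAAAAAAAAAAAAAAAAAAAAAAAAAAAA…AAAAAAAAAAAAAAAAAAAAAAAAAAAAAAAAAAAAAAAAAAAAAAAAAAAAAAAAAA  (len 128)
k=7  BAAAAAAAAAAAAAAAAAAAAAAAAAAAAAAAAAAAAAAAAAAAAAAAAAAAAAAAAA…AAAAAAAAAAAAAAAAAAAAAAAAAAAAAAAAAAAAAAAAAAAAAAAAAAAAAAAAAA  (len 256)
k=8  BAAAAAAAAAAAAAAAAAAAAAAAAAAAAAAAAAAAAAAAAAAAAAAAAAAAAAAAAA…AAAAAAAAAAAAAAAAAAAAAAAAAAAAAAAAAAAAAAAAAAAAAAAAAAAAAAAAAA  (len 512)
k=9  BAAAAAAAAAAAAAAAAAAAAAAAAAAAAAAAAAAAAAAAAAAAAAAAAAAAAAAAAA…AAAAAAAAAAAAAAAAAAAAAAAAAAAAAAAAAAAAAAAAAAAAAAAAAAAAAAAAAA  (len 1024)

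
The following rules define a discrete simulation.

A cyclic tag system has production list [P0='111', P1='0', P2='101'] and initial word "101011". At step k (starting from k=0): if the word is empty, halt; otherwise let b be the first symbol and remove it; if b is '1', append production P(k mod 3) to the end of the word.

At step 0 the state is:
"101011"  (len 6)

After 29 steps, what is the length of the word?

step 0: "101011"  (len 6)
step 1: "01011111"  (len 8)
step 2: "1011111"  (len 7)
step 3: "011111101"  (len 9)
step 4: "11111101"  (len 8)
step 5: "11111010"  (len 8)
step 6: "1111010101"  (len 10)
step 7: "111010101111"  (len 12)
step 8: "110101011110"  (len 12)
step 9: "10101011110101"  (len 14)
step 10: "0101011110101111"  (len 16)
step 11: "101011110101111"  (len 15)
step 12: "01011110101111101"  (len 17)
step 13: "1011110101111101"  (len 16)
step 14: "0111101011111010"  (len 16)
step 15: "111101011111010"  (len 15)
step 16: "11101011111010111"  (len 17)
step 17: "11010111110101110"  (len 17)
step 18: "1010111110101110101"  (len 19)
step 19: "010111110101110101111"  (len 21)
step 20: "10111110101110101111"  (len 20)
step 21: "0111110101110101111101"  (len 22)
step 22: "111110101110101111101"  (len 21)
step 23: "111101011101011111010"  (len 21)
step 24: "11101011101011111010101"  (len 23)
step 25: "1101011101011111010101111"  (len 25)
step 26: "1010111010111110101011110"  (len 25)
step 27: "010111010111110101011110101"  (len 27)
step 28: "10111010111110101011110101"  (len 26)
step 29: "01110101111101010111101010"  (len 26)

26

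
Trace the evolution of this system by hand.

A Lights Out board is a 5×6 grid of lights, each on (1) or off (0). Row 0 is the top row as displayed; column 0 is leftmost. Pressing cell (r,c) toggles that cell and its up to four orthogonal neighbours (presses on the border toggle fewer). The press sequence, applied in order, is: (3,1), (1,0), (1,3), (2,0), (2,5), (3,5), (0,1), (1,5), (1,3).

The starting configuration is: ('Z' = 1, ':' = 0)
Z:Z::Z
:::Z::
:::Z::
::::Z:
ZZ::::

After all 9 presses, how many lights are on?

gen 0: Z:Z::Z
:::Z::
:::Z::
::::Z:
ZZ::::
gen 1: Z:Z::Z
:::Z::
:Z:Z::
ZZZ:Z:
Z:::::
gen 2: ::Z::Z
ZZ:Z::
ZZ:Z::
ZZZ:Z:
Z:::::
gen 3: ::ZZ:Z
ZZZ:Z:
ZZ::::
ZZZ:Z:
Z:::::
gen 4: ::ZZ:Z
:ZZ:Z:
::::::
:ZZ:Z:
Z:::::
gen 5: ::ZZ:Z
:ZZ:ZZ
::::ZZ
:ZZ:ZZ
Z:::::
gen 6: ::ZZ:Z
:ZZ:ZZ
::::Z:
:ZZ:::
Z::::Z
gen 7: ZZ:Z:Z
::Z:ZZ
::::Z:
:ZZ:::
Z::::Z
gen 8: ZZ:Z::
::Z:::
::::ZZ
:ZZ:::
Z::::Z
gen 9: ZZ::::
:::ZZ:
:::ZZZ
:ZZ:::
Z::::Z

11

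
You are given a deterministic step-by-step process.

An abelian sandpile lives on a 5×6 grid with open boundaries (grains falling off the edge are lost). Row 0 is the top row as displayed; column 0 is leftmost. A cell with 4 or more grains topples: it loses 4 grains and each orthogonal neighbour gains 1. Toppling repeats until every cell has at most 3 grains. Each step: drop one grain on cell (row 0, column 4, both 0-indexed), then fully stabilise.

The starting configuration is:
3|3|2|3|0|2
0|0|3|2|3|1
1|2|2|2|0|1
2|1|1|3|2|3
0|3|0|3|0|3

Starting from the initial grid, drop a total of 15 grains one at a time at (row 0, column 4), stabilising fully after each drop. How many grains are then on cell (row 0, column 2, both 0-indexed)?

k=0  3|3|2|3|0|2
0|0|3|2|3|1
1|2|2|2|0|1
2|1|1|3|2|3
0|3|0|3|0|3
k=1  3|3|2|3|1|2
0|0|3|2|3|1
1|2|2|2|0|1
2|1|1|3|2|3
0|3|0|3|0|3
k=2  3|3|2|3|2|2
0|0|3|2|3|1
1|2|2|2|0|1
2|1|1|3|2|3
0|3|0|3|0|3
k=3  3|3|2|3|3|2
0|0|3|2|3|1
1|2|2|2|0|1
2|1|1|3|2|3
0|3|0|3|0|3
k=4  0|1|1|2|2|3
1|2|1|1|1|2
1|2|3|3|1|1
2|1|1|3|2|3
0|3|0|3|0|3
k=5  0|1|1|2|3|3
1|2|1|1|1|2
1|2|3|3|1|1
2|1|1|3|2|3
0|3|0|3|0|3
k=6  0|1|1|3|1|0
1|2|1|1|2|3
1|2|3|3|1|1
2|1|1|3|2|3
0|3|0|3|0|3
k=7  0|1|1|3|2|0
1|2|1|1|2|3
1|2|3|3|1|1
2|1|1|3|2|3
0|3|0|3|0|3
k=8  0|1|1|3|3|0
1|2|1|1|2|3
1|2|3|3|1|1
2|1|1|3|2|3
0|3|0|3|0|3
k=9  0|1|2|0|1|1
1|2|1|2|3|3
1|2|3|3|1|1
2|1|1|3|2|3
0|3|0|3|0|3
k=10  0|1|2|0|2|1
1|2|1|2|3|3
1|2|3|3|1|1
2|1|1|3|2|3
0|3|0|3|0|3
k=11  0|1|2|0|3|1
1|2|1|2|3|3
1|2|3|3|1|1
2|1|1|3|2|3
0|3|0|3|0|3
k=12  0|1|2|1|1|3
1|2|1|3|1|0
1|2|3|3|2|2
2|1|1|3|2|3
0|3|0|3|0|3
k=13  0|1|2|1|2|3
1|2|1|3|1|0
1|2|3|3|2|2
2|1|1|3|2|3
0|3|0|3|0|3
k=14  0|1|2|1|3|3
1|2|1|3|1|0
1|2|3|3|2|2
2|1|1|3|2|3
0|3|0|3|0|3
k=15  0|1|2|2|1|0
1|2|1|3|2|1
1|2|3|3|2|2
2|1|1|3|2|3
0|3|0|3|0|3

2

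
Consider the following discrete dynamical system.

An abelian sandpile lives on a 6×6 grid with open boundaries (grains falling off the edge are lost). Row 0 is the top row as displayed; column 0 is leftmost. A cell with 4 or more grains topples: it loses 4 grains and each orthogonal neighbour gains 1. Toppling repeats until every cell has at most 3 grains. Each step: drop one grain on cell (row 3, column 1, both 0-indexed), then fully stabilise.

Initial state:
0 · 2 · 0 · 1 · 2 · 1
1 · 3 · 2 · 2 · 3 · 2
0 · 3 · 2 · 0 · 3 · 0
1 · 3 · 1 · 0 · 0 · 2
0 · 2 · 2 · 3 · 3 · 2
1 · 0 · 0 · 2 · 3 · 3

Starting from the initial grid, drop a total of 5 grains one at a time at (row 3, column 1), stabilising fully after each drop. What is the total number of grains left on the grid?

60

gen 0: 0 · 2 · 0 · 1 · 2 · 1
1 · 3 · 2 · 2 · 3 · 2
0 · 3 · 2 · 0 · 3 · 0
1 · 3 · 1 · 0 · 0 · 2
0 · 2 · 2 · 3 · 3 · 2
1 · 0 · 0 · 2 · 3 · 3
gen 1: 0 · 3 · 0 · 1 · 2 · 1
2 · 0 · 3 · 2 · 3 · 2
1 · 1 · 3 · 0 · 3 · 0
2 · 1 · 2 · 0 · 0 · 2
0 · 3 · 2 · 3 · 3 · 2
1 · 0 · 0 · 2 · 3 · 3
gen 2: 0 · 3 · 0 · 1 · 2 · 1
2 · 0 · 3 · 2 · 3 · 2
1 · 1 · 3 · 0 · 3 · 0
2 · 2 · 2 · 0 · 0 · 2
0 · 3 · 2 · 3 · 3 · 2
1 · 0 · 0 · 2 · 3 · 3
gen 3: 0 · 3 · 0 · 1 · 2 · 1
2 · 0 · 3 · 2 · 3 · 2
1 · 1 · 3 · 0 · 3 · 0
2 · 3 · 2 · 0 · 0 · 2
0 · 3 · 2 · 3 · 3 · 2
1 · 0 · 0 · 2 · 3 · 3
gen 4: 0 · 3 · 0 · 1 · 2 · 1
2 · 0 · 3 · 2 · 3 · 2
1 · 2 · 3 · 0 · 3 · 0
3 · 1 · 3 · 0 · 0 · 2
1 · 0 · 3 · 3 · 3 · 2
1 · 1 · 0 · 2 · 3 · 3
gen 5: 0 · 3 · 0 · 1 · 2 · 1
2 · 0 · 3 · 2 · 3 · 2
1 · 2 · 3 · 0 · 3 · 0
3 · 2 · 3 · 0 · 0 · 2
1 · 0 · 3 · 3 · 3 · 2
1 · 1 · 0 · 2 · 3 · 3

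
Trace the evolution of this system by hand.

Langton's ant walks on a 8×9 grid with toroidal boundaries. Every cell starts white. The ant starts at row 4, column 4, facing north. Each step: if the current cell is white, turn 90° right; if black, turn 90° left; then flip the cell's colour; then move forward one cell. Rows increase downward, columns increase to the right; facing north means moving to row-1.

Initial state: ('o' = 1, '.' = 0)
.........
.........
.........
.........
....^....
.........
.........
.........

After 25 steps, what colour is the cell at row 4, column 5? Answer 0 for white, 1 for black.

k=0  .........
.........
.........
.........
....^....
.........
.........
.........
k=1  .........
.........
.........
.........
....o>...
.........
.........
.........
k=2  .........
.........
.........
.........
....oo...
.....v...
.........
.........
k=3  .........
.........
.........
.........
....oo...
....<o...
.........
.........
k=4  .........
.........
.........
.........
....^o...
....oo...
.........
.........
k=5  .........
.........
.........
.........
...<.o...
....oo...
.........
.........
k=6  .........
.........
.........
...^.....
...o.o...
....oo...
.........
.........
k=7  .........
.........
.........
...o>....
...o.o...
....oo...
.........
.........
k=8  .........
.........
.........
...oo....
...ovo...
....oo...
.........
.........
k=9  .........
.........
.........
...oo....
...<oo...
....oo...
.........
.........
k=10  .........
.........
.........
...oo....
....oo...
...voo...
.........
.........
k=11  .........
.........
.........
...oo....
....oo...
..<ooo...
.........
.........
k=12  .........
.........
.........
...oo....
..^.oo...
..oooo...
.........
.........
k=13  .........
.........
.........
...oo....
..o>oo...
..oooo...
.........
.........
k=14  .........
.........
.........
...oo....
..oooo...
..ovoo...
.........
.........
k=15  .........
.........
.........
...oo....
..oooo...
..o.>o...
.........
.........
k=16  .........
.........
.........
...oo....
..oo^o...
..o..o...
.........
.........
k=17  .........
.........
.........
...oo....
..o<.o...
..o..o...
.........
.........
k=18  .........
.........
.........
...oo....
..o..o...
..ov.o...
.........
.........
k=19  .........
.........
.........
...oo....
..o..o...
..<o.o...
.........
.........
k=20  .........
.........
.........
...oo....
..o..o...
...o.o...
..v......
.........
k=21  .........
.........
.........
...oo....
..o..o...
...o.o...
.<o......
.........
k=22  .........
.........
.........
...oo....
..o..o...
.^.o.o...
.oo......
.........
k=23  .........
.........
.........
...oo....
..o..o...
.o>o.o...
.oo......
.........
k=24  .........
.........
.........
...oo....
..o..o...
.ooo.o...
.ov......
.........
k=25  .........
.........
.........
...oo....
..o..o...
.ooo.o...
.o.>.....
.........

1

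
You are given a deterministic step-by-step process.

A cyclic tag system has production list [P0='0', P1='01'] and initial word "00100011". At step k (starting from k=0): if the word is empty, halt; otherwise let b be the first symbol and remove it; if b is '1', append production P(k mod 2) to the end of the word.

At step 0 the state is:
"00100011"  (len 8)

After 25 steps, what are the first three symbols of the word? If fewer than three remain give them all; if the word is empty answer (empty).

t=0: "00100011"  (len 8)
t=1: "0100011"  (len 7)
t=2: "100011"  (len 6)
t=3: "000110"  (len 6)
t=4: "00110"  (len 5)
t=5: "0110"  (len 4)
t=6: "110"  (len 3)
t=7: "100"  (len 3)
t=8: "0001"  (len 4)
t=9: "001"  (len 3)
t=10: "01"  (len 2)
t=11: "1"  (len 1)
t=12: "01"  (len 2)
t=13: "1"  (len 1)
t=14: "01"  (len 2)
t=15: "1"  (len 1)
t=16: "01"  (len 2)
t=17: "1"  (len 1)
t=18: "01"  (len 2)
t=19: "1"  (len 1)
t=20: "01"  (len 2)
t=21: "1"  (len 1)
t=22: "01"  (len 2)
t=23: "1"  (len 1)
t=24: "01"  (len 2)
t=25: "1"  (len 1)

1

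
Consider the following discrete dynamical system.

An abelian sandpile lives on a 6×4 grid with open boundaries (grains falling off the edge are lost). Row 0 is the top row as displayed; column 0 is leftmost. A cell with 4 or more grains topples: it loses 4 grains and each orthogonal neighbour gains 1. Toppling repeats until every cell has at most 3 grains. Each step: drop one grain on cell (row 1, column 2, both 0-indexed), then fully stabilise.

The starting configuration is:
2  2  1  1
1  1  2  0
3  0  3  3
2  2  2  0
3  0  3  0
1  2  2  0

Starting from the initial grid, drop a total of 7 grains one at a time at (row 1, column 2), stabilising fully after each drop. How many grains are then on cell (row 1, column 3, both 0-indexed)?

3

0) 2  2  1  1
1  1  2  0
3  0  3  3
2  2  2  0
3  0  3  0
1  2  2  0
1) 2  2  1  1
1  1  3  0
3  0  3  3
2  2  2  0
3  0  3  0
1  2  2  0
2) 2  2  2  1
1  2  1  2
3  1  1  0
2  2  3  1
3  0  3  0
1  2  2  0
3) 2  2  2  1
1  2  2  2
3  1  1  0
2  2  3  1
3  0  3  0
1  2  2  0
4) 2  2  2  1
1  2  3  2
3  1  1  0
2  2  3  1
3  0  3  0
1  2  2  0
5) 2  2  3  1
1  3  0  3
3  1  2  0
2  2  3  1
3  0  3  0
1  2  2  0
6) 2  2  3  1
1  3  1  3
3  1  2  0
2  2  3  1
3  0  3  0
1  2  2  0
7) 2  2  3  1
1  3  2  3
3  1  2  0
2  2  3  1
3  0  3  0
1  2  2  0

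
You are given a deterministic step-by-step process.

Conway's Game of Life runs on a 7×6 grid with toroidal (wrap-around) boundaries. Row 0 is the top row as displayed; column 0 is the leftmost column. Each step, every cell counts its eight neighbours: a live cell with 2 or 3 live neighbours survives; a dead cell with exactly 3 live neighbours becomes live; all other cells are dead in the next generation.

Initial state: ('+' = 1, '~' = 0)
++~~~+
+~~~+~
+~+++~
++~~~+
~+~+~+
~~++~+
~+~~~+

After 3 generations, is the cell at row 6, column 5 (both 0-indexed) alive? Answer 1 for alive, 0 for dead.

t=0: ++~~~+
+~~~+~
+~+++~
++~~~+
~+~+~+
~~++~+
~+~~~+
t=1: ~+~~+~
~~+~+~
~~+++~
~~~~~~
~+~+~+
~+~+~+
~+~~~+
t=2: ++++++
~++~++
~~+~+~
~~~~~~
~~~~~~
~+~~~+
~+~~~+
t=3: ~~~~~~
~~~~~~
~++~++
~~~~~~
~~~~~~
~~~~~~
~~~+~~

0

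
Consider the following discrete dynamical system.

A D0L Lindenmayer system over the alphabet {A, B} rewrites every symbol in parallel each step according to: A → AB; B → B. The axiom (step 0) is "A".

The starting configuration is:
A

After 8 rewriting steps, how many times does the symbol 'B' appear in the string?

t=0: A
t=1: AB
t=2: ABB
t=3: ABBB
t=4: ABBBB
t=5: ABBBBB
t=6: ABBBBBB
t=7: ABBBBBBB
t=8: ABBBBBBBB

8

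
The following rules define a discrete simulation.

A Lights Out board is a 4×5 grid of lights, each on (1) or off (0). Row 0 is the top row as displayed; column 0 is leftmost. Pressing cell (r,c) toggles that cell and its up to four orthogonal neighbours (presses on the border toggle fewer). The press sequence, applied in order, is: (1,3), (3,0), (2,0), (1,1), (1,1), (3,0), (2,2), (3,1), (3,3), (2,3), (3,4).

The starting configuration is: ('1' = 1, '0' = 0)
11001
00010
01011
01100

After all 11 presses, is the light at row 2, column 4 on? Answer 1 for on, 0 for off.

1

0) 11001
00010
01011
01100
1) 11011
00101
01001
01100
2) 11011
00101
11001
10100
3) 11011
10101
00001
00100
4) 10011
01001
01001
00100
5) 11011
10101
00001
00100
6) 11011
10101
10001
11100
7) 11011
10001
11111
11000
8) 11011
10001
10111
00100
9) 11011
10001
10101
00011
10) 11011
10011
10010
00001
11) 11011
10011
10011
00010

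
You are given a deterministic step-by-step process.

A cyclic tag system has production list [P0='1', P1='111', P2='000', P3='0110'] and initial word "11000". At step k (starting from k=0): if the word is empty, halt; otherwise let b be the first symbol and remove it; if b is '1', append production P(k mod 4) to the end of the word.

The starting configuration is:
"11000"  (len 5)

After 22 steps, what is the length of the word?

0) "11000"  (len 5)
1) "10001"  (len 5)
2) "0001111"  (len 7)
3) "001111"  (len 6)
4) "01111"  (len 5)
5) "1111"  (len 4)
6) "111111"  (len 6)
7) "11111000"  (len 8)
8) "11110000110"  (len 11)
9) "11100001101"  (len 11)
10) "1100001101111"  (len 13)
11) "100001101111000"  (len 15)
12) "000011011110000110"  (len 18)
13) "00011011110000110"  (len 17)
14) "0011011110000110"  (len 16)
15) "011011110000110"  (len 15)
16) "11011110000110"  (len 14)
17) "10111100001101"  (len 14)
18) "0111100001101111"  (len 16)
19) "111100001101111"  (len 15)
20) "111000011011110110"  (len 18)
21) "110000110111101101"  (len 18)
22) "10000110111101101111"  (len 20)

20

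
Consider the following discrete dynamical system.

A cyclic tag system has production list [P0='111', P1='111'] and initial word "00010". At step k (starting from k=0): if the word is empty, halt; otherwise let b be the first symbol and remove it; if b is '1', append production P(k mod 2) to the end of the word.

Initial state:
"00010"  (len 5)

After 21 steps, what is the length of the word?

35

step 0: "00010"  (len 5)
step 1: "0010"  (len 4)
step 2: "010"  (len 3)
step 3: "10"  (len 2)
step 4: "0111"  (len 4)
step 5: "111"  (len 3)
step 6: "11111"  (len 5)
step 7: "1111111"  (len 7)
step 8: "111111111"  (len 9)
step 9: "11111111111"  (len 11)
step 10: "1111111111111"  (len 13)
step 11: "111111111111111"  (len 15)
step 12: "11111111111111111"  (len 17)
step 13: "1111111111111111111"  (len 19)
step 14: "111111111111111111111"  (len 21)
step 15: "11111111111111111111111"  (len 23)
step 16: "1111111111111111111111111"  (len 25)
step 17: "111111111111111111111111111"  (len 27)
step 18: "11111111111111111111111111111"  (len 29)
step 19: "1111111111111111111111111111111"  (len 31)
step 20: "111111111111111111111111111111111"  (len 33)
step 21: "11111111111111111111111111111111111"  (len 35)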